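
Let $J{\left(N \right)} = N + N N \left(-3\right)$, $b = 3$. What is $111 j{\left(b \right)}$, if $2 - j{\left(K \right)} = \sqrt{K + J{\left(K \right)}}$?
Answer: $222 - 111 i \sqrt{21} \approx 222.0 - 508.67 i$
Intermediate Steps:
$J{\left(N \right)} = N - 3 N^{2}$ ($J{\left(N \right)} = N + N^{2} \left(-3\right) = N - 3 N^{2}$)
$j{\left(K \right)} = 2 - \sqrt{K + K \left(1 - 3 K\right)}$
$111 j{\left(b \right)} = 111 \left(2 - \sqrt{\left(-1\right) 3 \left(-2 + 3 \cdot 3\right)}\right) = 111 \left(2 - \sqrt{\left(-1\right) 3 \left(-2 + 9\right)}\right) = 111 \left(2 - \sqrt{\left(-1\right) 3 \cdot 7}\right) = 111 \left(2 - \sqrt{-21}\right) = 111 \left(2 - i \sqrt{21}\right) = 222 - 111 i \sqrt{21}$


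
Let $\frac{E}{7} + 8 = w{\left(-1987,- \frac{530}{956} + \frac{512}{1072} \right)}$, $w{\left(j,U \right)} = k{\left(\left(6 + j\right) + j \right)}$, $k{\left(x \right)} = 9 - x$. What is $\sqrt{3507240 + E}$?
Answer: $\sqrt{3535023} \approx 1880.2$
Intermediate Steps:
$w{\left(j,U \right)} = 3 - 2 j$ ($w{\left(j,U \right)} = 9 - \left(\left(6 + j\right) + j\right) = 9 - \left(6 + 2 j\right) = 3 - 2 j$)
$E = 27783$ ($E = -56 + 7 \left(3 - -3974\right) = -56 + 7 \left(3 + 3974\right) = -56 + 7 \cdot 3977 = -56 + 27839 = 27783$)
$\sqrt{3507240 + E} = \sqrt{3507240 + 27783} = \sqrt{3535023}$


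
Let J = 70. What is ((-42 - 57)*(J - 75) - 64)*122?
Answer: 52582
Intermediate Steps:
((-42 - 57)*(J - 75) - 64)*122 = ((-42 - 57)*(70 - 75) - 64)*122 = (-99*(-5) - 64)*122 = (495 - 64)*122 = 431*122 = 52582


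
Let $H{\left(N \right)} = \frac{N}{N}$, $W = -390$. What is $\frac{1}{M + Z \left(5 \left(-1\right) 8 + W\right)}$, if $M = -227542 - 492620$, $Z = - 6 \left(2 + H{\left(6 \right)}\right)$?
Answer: $- \frac{1}{712422} \approx -1.4037 \cdot 10^{-6}$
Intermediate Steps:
$H{\left(N \right)} = 1$
$Z = -18$ ($Z = - 6 \left(2 + 1\right) = \left(-6\right) 3 = -18$)
$M = -720162$ ($M = -227542 - 492620 = -720162$)
$\frac{1}{M + Z \left(5 \left(-1\right) 8 + W\right)} = \frac{1}{-720162 - 18 \left(5 \left(-1\right) 8 - 390\right)} = \frac{1}{-720162 - 18 \left(\left(-5\right) 8 - 390\right)} = \frac{1}{-720162 - 18 \left(-40 - 390\right)} = \frac{1}{-720162 - -7740} = \frac{1}{-720162 + 7740} = \frac{1}{-712422} = - \frac{1}{712422}$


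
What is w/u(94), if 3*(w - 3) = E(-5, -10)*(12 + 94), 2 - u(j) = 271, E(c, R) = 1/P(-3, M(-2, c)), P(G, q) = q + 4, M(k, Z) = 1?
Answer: -151/4035 ≈ -0.037423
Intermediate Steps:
P(G, q) = 4 + q
E(c, R) = ⅕ (E(c, R) = 1/(4 + 1) = 1/5 = ⅕)
u(j) = -269 (u(j) = 2 - 1*271 = 2 - 271 = -269)
w = 151/15 (w = 3 + ((12 + 94)/5)/3 = 3 + ((⅕)*106)/3 = 3 + (⅓)*(106/5) = 3 + 106/15 = 151/15 ≈ 10.067)
w/u(94) = (151/15)/(-269) = (151/15)*(-1/269) = -151/4035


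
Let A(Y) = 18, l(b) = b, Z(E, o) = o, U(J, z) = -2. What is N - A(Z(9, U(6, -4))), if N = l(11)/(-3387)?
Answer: -60977/3387 ≈ -18.003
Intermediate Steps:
N = -11/3387 (N = 11/(-3387) = 11*(-1/3387) = -11/3387 ≈ -0.0032477)
N - A(Z(9, U(6, -4))) = -11/3387 - 1*18 = -11/3387 - 18 = -60977/3387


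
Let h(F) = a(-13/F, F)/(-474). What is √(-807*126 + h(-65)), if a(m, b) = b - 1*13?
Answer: 23*I*√1199615/79 ≈ 318.88*I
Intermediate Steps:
a(m, b) = -13 + b (a(m, b) = b - 13 = -13 + b)
h(F) = 13/474 - F/474 (h(F) = (-13 + F)/(-474) = (-13 + F)*(-1/474) = 13/474 - F/474)
√(-807*126 + h(-65)) = √(-807*126 + (13/474 - 1/474*(-65))) = √(-101682 + (13/474 + 65/474)) = √(-101682 + 13/79) = √(-8032865/79) = 23*I*√1199615/79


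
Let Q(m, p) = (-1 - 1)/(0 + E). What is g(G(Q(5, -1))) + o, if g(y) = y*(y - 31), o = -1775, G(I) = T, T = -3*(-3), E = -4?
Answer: -1973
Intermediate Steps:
T = 9
Q(m, p) = ½ (Q(m, p) = (-1 - 1)/(0 - 4) = -2/(-4) = -2*(-¼) = ½)
G(I) = 9
g(y) = y*(-31 + y)
g(G(Q(5, -1))) + o = 9*(-31 + 9) - 1775 = 9*(-22) - 1775 = -198 - 1775 = -1973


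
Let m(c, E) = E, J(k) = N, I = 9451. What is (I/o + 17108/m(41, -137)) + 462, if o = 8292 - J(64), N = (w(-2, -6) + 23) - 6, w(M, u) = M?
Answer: 383576309/1133949 ≈ 338.27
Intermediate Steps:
N = 15 (N = (-2 + 23) - 6 = 21 - 6 = 15)
J(k) = 15
o = 8277 (o = 8292 - 1*15 = 8292 - 15 = 8277)
(I/o + 17108/m(41, -137)) + 462 = (9451/8277 + 17108/(-137)) + 462 = (9451*(1/8277) + 17108*(-1/137)) + 462 = (9451/8277 - 17108/137) + 462 = -140308129/1133949 + 462 = 383576309/1133949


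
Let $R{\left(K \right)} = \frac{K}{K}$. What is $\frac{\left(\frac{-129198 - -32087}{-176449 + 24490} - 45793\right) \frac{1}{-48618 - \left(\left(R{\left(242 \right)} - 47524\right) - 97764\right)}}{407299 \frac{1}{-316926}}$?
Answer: $\frac{81679593431488}{221596671409027} \approx 0.3686$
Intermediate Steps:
$R{\left(K \right)} = 1$
$\frac{\left(\frac{-129198 - -32087}{-176449 + 24490} - 45793\right) \frac{1}{-48618 - \left(\left(R{\left(242 \right)} - 47524\right) - 97764\right)}}{407299 \frac{1}{-316926}} = \frac{\left(\frac{-129198 - -32087}{-176449 + 24490} - 45793\right) \frac{1}{-48618 - \left(\left(1 - 47524\right) - 97764\right)}}{407299 \frac{1}{-316926}} = \frac{\left(\frac{-129198 + \left(-75222 + 107309\right)}{-151959} - 45793\right) \frac{1}{-48618 - \left(-47523 - 97764\right)}}{407299 \left(- \frac{1}{316926}\right)} = \frac{\left(\left(-129198 + 32087\right) \left(- \frac{1}{151959}\right) - 45793\right) \frac{1}{-48618 - -145287}}{- \frac{407299}{316926}} = \frac{\left(-97111\right) \left(- \frac{1}{151959}\right) - 45793}{-48618 + 145287} \left(- \frac{316926}{407299}\right) = \frac{\frac{97111}{151959} - 45793}{96669} \left(- \frac{316926}{407299}\right) = \left(- \frac{6958561376}{151959}\right) \frac{1}{96669} \left(- \frac{316926}{407299}\right) = \left(- \frac{6958561376}{14689724571}\right) \left(- \frac{316926}{407299}\right) = \frac{81679593431488}{221596671409027}$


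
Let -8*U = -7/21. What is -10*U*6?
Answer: -5/2 ≈ -2.5000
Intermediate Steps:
U = 1/24 (U = -(-7)/(8*21) = -⅛*(-⅓) = 1/24 ≈ 0.041667)
-10*U*6 = -10*1/24*6 = -5/12*6 = -5/2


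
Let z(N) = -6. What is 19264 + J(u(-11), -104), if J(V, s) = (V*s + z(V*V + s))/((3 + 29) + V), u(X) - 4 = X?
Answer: 482322/25 ≈ 19293.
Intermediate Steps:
u(X) = 4 + X
J(V, s) = (-6 + V*s)/(32 + V) (J(V, s) = (V*s - 6)/((3 + 29) + V) = (-6 + V*s)/(32 + V))
19264 + J(u(-11), -104) = 19264 + (-6 + (4 - 11)*(-104))/(32 + (4 - 11)) = 19264 + (-6 - 7*(-104))/(32 - 7) = 19264 + (-6 + 728)/25 = 19264 + (1/25)*722 = 19264 + 722/25 = 482322/25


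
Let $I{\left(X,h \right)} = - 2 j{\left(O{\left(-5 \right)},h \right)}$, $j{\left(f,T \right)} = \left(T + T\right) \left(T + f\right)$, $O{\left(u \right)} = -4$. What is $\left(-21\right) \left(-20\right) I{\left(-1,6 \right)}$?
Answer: $-20160$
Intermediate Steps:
$j{\left(f,T \right)} = 2 T \left(T + f\right)$
$I{\left(X,h \right)} = - 4 h \left(-4 + h\right)$ ($I{\left(X,h \right)} = - 2 \cdot 2 h \left(h - 4\right) = - 2 \cdot 2 h \left(-4 + h\right) = - 4 h \left(-4 + h\right)$)
$\left(-21\right) \left(-20\right) I{\left(-1,6 \right)} = \left(-21\right) \left(-20\right) 4 \cdot 6 \left(4 - 6\right) = 420 \cdot 4 \cdot 6 \left(4 - 6\right) = 420 \cdot 4 \cdot 6 \left(-2\right) = 420 \left(-48\right) = -20160$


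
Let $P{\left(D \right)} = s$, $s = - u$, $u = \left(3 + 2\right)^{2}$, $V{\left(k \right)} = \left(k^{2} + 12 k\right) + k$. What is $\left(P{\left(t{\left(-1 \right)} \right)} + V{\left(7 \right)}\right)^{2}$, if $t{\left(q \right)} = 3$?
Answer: $13225$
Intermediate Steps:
$V{\left(k \right)} = k^{2} + 13 k$
$u = 25$ ($u = 5^{2} = 25$)
$s = -25$ ($s = \left(-1\right) 25 = -25$)
$P{\left(D \right)} = -25$
$\left(P{\left(t{\left(-1 \right)} \right)} + V{\left(7 \right)}\right)^{2} = \left(-25 + 7 \left(13 + 7\right)\right)^{2} = \left(-25 + 7 \cdot 20\right)^{2} = \left(-25 + 140\right)^{2} = 115^{2} = 13225$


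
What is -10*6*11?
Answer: -660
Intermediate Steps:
-10*6*11 = -60*11 = -660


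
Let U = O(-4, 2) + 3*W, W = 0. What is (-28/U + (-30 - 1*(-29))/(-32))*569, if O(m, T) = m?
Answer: 128025/32 ≈ 4000.8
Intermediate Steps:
U = -4 (U = -4 + 3*0 = -4 + 0 = -4)
(-28/U + (-30 - 1*(-29))/(-32))*569 = (-28/(-4) + (-30 - 1*(-29))/(-32))*569 = (-28*(-¼) + (-30 + 29)*(-1/32))*569 = (7 - 1*(-1/32))*569 = (7 + 1/32)*569 = (225/32)*569 = 128025/32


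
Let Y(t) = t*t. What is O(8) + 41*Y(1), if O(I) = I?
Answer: 49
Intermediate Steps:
Y(t) = t²
O(8) + 41*Y(1) = 8 + 41*1² = 8 + 41*1 = 8 + 41 = 49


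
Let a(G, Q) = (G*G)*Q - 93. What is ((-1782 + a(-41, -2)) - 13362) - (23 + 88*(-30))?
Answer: -15982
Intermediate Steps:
a(G, Q) = -93 + Q*G² (a(G, Q) = G²*Q - 93 = Q*G² - 93 = -93 + Q*G²)
((-1782 + a(-41, -2)) - 13362) - (23 + 88*(-30)) = ((-1782 + (-93 - 2*(-41)²)) - 13362) - (23 + 88*(-30)) = ((-1782 + (-93 - 2*1681)) - 13362) - (23 - 2640) = ((-1782 + (-93 - 3362)) - 13362) - 1*(-2617) = ((-1782 - 3455) - 13362) + 2617 = (-5237 - 13362) + 2617 = -18599 + 2617 = -15982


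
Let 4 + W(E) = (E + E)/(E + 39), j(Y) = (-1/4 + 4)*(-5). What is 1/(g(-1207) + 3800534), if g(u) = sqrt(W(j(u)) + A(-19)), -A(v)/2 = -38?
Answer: 51307209/194994792248659 - 3*sqrt(5682)/389989584497318 ≈ 2.6312e-7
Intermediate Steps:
j(Y) = -75/4 (j(Y) = (-1*1/4 + 4)*(-5) = (-1/4 + 4)*(-5) = (15/4)*(-5) = -75/4)
W(E) = -4 + 2*E/(39 + E) (W(E) = -4 + (E + E)/(E + 39) = -4 + (2*E)/(39 + E) = -4 + 2*E/(39 + E))
A(v) = 76 (A(v) = -2*(-38) = 76)
g(u) = sqrt(5682)/9 (g(u) = sqrt(2*(-78 - 1*(-75/4))/(39 - 75/4) + 76) = sqrt(2*(-78 + 75/4)/(81/4) + 76) = sqrt(2*(4/81)*(-237/4) + 76) = sqrt(-158/27 + 76) = sqrt(1894/27) = sqrt(5682)/9)
1/(g(-1207) + 3800534) = 1/(sqrt(5682)/9 + 3800534) = 1/(3800534 + sqrt(5682)/9)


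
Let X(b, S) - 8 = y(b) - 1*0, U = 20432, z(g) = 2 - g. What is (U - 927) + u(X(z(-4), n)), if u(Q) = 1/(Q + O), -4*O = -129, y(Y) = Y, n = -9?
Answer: 3608429/185 ≈ 19505.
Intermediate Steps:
O = 129/4 (O = -1/4*(-129) = 129/4 ≈ 32.250)
X(b, S) = 8 + b (X(b, S) = 8 + (b - 1*0) = 8 + (b + 0) = 8 + b)
u(Q) = 1/(129/4 + Q) (u(Q) = 1/(Q + 129/4) = 1/(129/4 + Q))
(U - 927) + u(X(z(-4), n)) = (20432 - 927) + 4/(129 + 4*(8 + (2 - 1*(-4)))) = 19505 + 4/(129 + 4*(8 + (2 + 4))) = 19505 + 4/(129 + 4*(8 + 6)) = 19505 + 4/(129 + 4*14) = 19505 + 4/(129 + 56) = 19505 + 4/185 = 3608429/185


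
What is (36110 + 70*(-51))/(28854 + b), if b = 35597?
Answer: 32540/64451 ≈ 0.50488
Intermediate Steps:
(36110 + 70*(-51))/(28854 + b) = (36110 + 70*(-51))/(28854 + 35597) = (36110 - 3570)/64451 = 32540*(1/64451) = 32540/64451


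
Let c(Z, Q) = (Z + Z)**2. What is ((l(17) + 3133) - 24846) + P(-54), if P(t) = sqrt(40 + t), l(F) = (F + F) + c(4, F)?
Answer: -21615 + I*sqrt(14) ≈ -21615.0 + 3.7417*I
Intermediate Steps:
c(Z, Q) = 4*Z**2 (c(Z, Q) = (2*Z)**2 = 4*Z**2)
l(F) = 64 + 2*F (l(F) = (F + F) + 4*4**2 = 2*F + 4*16 = 2*F + 64 = 64 + 2*F)
((l(17) + 3133) - 24846) + P(-54) = (((64 + 2*17) + 3133) - 24846) + sqrt(40 - 54) = (((64 + 34) + 3133) - 24846) + sqrt(-14) = ((98 + 3133) - 24846) + I*sqrt(14) = (3231 - 24846) + I*sqrt(14) = -21615 + I*sqrt(14)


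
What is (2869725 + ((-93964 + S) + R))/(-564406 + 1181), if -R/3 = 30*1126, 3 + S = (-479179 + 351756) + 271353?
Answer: -216796/43325 ≈ -5.0039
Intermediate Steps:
S = 143927 (S = -3 + ((-479179 + 351756) + 271353) = -3 + (-127423 + 271353) = -3 + 143930 = 143927)
R = -101340 (R = -90*1126 = -3*33780 = -101340)
(2869725 + ((-93964 + S) + R))/(-564406 + 1181) = (2869725 + ((-93964 + 143927) - 101340))/(-564406 + 1181) = (2869725 + (49963 - 101340))/(-563225) = (2869725 - 51377)*(-1/563225) = 2818348*(-1/563225) = -216796/43325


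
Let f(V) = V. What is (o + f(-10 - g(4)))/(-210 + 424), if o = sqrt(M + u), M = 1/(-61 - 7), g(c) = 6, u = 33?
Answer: -8/107 + sqrt(38131)/7276 ≈ -0.047929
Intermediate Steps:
M = -1/68 (M = 1/(-68) = -1/68 ≈ -0.014706)
o = sqrt(38131)/34 (o = sqrt(-1/68 + 33) = sqrt(2243/68) = sqrt(38131)/34 ≈ 5.7433)
(o + f(-10 - g(4)))/(-210 + 424) = (sqrt(38131)/34 + (-10 - 1*6))/(-210 + 424) = (sqrt(38131)/34 + (-10 - 6))/214 = (sqrt(38131)/34 - 16)*(1/214) = (-16 + sqrt(38131)/34)*(1/214) = -8/107 + sqrt(38131)/7276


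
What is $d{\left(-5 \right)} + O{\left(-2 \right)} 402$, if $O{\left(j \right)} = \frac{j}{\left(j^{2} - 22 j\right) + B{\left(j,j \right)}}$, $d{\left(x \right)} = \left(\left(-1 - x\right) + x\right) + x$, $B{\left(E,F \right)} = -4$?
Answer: $- \frac{267}{11} \approx -24.273$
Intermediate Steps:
$d{\left(x \right)} = -1 + x$
$O{\left(j \right)} = \frac{j}{-4 + j^{2} - 22 j}$ ($O{\left(j \right)} = \frac{j}{\left(j^{2} - 22 j\right) - 4} = \frac{j}{-4 + j^{2} - 22 j}$)
$d{\left(-5 \right)} + O{\left(-2 \right)} 402 = \left(-1 - 5\right) + - \frac{2}{-4 + \left(-2\right)^{2} - -44} \cdot 402 = -6 + - \frac{2}{-4 + 4 + 44} \cdot 402 = -6 + - \frac{2}{44} \cdot 402 = -6 + \left(-2\right) \frac{1}{44} \cdot 402 = -6 - \frac{201}{11} = - \frac{267}{11}$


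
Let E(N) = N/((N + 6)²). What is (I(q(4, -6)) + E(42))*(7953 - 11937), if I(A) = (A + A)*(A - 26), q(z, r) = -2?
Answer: -3570245/8 ≈ -4.4628e+5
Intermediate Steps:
I(A) = 2*A*(-26 + A) (I(A) = (2*A)*(-26 + A) = 2*A*(-26 + A))
E(N) = N/(6 + N)² (E(N) = N/((6 + N)²) = N/(6 + N)²)
(I(q(4, -6)) + E(42))*(7953 - 11937) = (2*(-2)*(-26 - 2) + 42/(6 + 42)²)*(7953 - 11937) = (2*(-2)*(-28) + 42/48²)*(-3984) = (112 + 42*(1/2304))*(-3984) = (112 + 7/384)*(-3984) = (43015/384)*(-3984) = -3570245/8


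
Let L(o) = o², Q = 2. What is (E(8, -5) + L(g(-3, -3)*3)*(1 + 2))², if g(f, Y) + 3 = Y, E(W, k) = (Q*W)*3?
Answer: 1040400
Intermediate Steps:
E(W, k) = 6*W (E(W, k) = (2*W)*3 = 6*W)
g(f, Y) = -3 + Y
(E(8, -5) + L(g(-3, -3)*3)*(1 + 2))² = (6*8 + ((-3 - 3)*3)²*(1 + 2))² = (48 + (-6*3)²*3)² = (48 + (-18)²*3)² = (48 + 324*3)² = (48 + 972)² = 1020² = 1040400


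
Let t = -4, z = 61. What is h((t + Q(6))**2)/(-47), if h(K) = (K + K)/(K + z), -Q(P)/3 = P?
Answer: -968/25615 ≈ -0.037790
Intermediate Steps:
Q(P) = -3*P
h(K) = 2*K/(61 + K) (h(K) = (K + K)/(K + 61) = (2*K)/(61 + K) = 2*K/(61 + K))
h((t + Q(6))**2)/(-47) = (2*(-4 - 3*6)**2/(61 + (-4 - 3*6)**2))/(-47) = (2*(-4 - 18)**2/(61 + (-4 - 18)**2))*(-1/47) = (2*(-22)**2/(61 + (-22)**2))*(-1/47) = (2*484/(61 + 484))*(-1/47) = (2*484/545)*(-1/47) = (2*484*(1/545))*(-1/47) = (968/545)*(-1/47) = -968/25615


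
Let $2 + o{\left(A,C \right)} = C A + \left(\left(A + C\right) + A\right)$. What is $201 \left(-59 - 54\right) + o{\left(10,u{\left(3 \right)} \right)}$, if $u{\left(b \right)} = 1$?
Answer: $-22684$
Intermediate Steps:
$o{\left(A,C \right)} = -2 + C + 2 A + A C$ ($o{\left(A,C \right)} = -2 + \left(C A + \left(\left(A + C\right) + A\right)\right) = -2 + \left(A C + \left(C + 2 A\right)\right) = -2 + \left(C + 2 A + A C\right) = -2 + C + 2 A + A C$)
$201 \left(-59 - 54\right) + o{\left(10,u{\left(3 \right)} \right)} = 201 \left(-59 - 54\right) + \left(-2 + 1 + 2 \cdot 10 + 10 \cdot 1\right) = 201 \left(-59 - 54\right) + \left(-2 + 1 + 20 + 10\right) = 201 \left(-113\right) + 29 = -22713 + 29 = -22684$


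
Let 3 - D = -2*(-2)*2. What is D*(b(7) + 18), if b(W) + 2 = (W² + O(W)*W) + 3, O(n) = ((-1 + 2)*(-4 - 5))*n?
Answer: 1865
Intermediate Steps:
O(n) = -9*n (O(n) = (1*(-9))*n = -9*n)
b(W) = 1 - 8*W² (b(W) = -2 + ((W² + (-9*W)*W) + 3) = -2 + ((W² - 9*W²) + 3) = -2 + (-8*W² + 3) = -2 + (3 - 8*W²) = 1 - 8*W²)
D = -5 (D = 3 - (-2*(-2))*2 = 3 - 4*2 = 3 - 1*8 = 3 - 8 = -5)
D*(b(7) + 18) = -5*((1 - 8*7²) + 18) = -5*((1 - 8*49) + 18) = -5*((1 - 392) + 18) = -5*(-391 + 18) = -5*(-373) = 1865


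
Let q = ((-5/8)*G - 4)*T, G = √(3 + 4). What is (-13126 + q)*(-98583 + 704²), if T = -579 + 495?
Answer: -5078052070 + 41688465*√7/2 ≈ -5.0229e+9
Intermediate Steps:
G = √7 ≈ 2.6458
T = -84
q = 336 + 105*√7/2 (q = ((-5/8)*√7 - 4)*(-84) = ((-5*⅛)*√7 - 4)*(-84) = (-5*√7/8 - 4)*(-84) = (-4 - 5*√7/8)*(-84) = 336 + 105*√7/2 ≈ 474.90)
(-13126 + q)*(-98583 + 704²) = (-13126 + (336 + 105*√7/2))*(-98583 + 704²) = (-12790 + 105*√7/2)*(-98583 + 495616) = (-12790 + 105*√7/2)*397033 = -5078052070 + 41688465*√7/2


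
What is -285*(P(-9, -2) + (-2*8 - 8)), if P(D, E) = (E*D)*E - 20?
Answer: 22800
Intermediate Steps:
P(D, E) = -20 + D*E**2 (P(D, E) = (D*E)*E - 20 = D*E**2 - 20 = -20 + D*E**2)
-285*(P(-9, -2) + (-2*8 - 8)) = -285*((-20 - 9*(-2)**2) + (-2*8 - 8)) = -285*((-20 - 9*4) + (-16 - 8)) = -285*((-20 - 36) - 24) = -285*(-56 - 24) = -285*(-80) = 22800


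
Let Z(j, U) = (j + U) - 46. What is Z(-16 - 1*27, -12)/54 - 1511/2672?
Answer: -175733/72144 ≈ -2.4359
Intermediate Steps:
Z(j, U) = -46 + U + j (Z(j, U) = (U + j) - 46 = -46 + U + j)
Z(-16 - 1*27, -12)/54 - 1511/2672 = (-46 - 12 + (-16 - 1*27))/54 - 1511/2672 = (-46 - 12 + (-16 - 27))*(1/54) - 1511*1/2672 = (-46 - 12 - 43)*(1/54) - 1511/2672 = -101*1/54 - 1511/2672 = -101/54 - 1511/2672 = -175733/72144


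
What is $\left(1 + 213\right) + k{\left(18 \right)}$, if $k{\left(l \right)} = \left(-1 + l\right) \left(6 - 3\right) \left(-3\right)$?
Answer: $61$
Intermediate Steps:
$k{\left(l \right)} = 9 - 9 l$ ($k{\left(l \right)} = \left(-1 + l\right) 3 \left(-3\right) = \left(-3 + 3 l\right) \left(-3\right) = 9 - 9 l$)
$\left(1 + 213\right) + k{\left(18 \right)} = \left(1 + 213\right) + \left(9 - 162\right) = 214 + \left(9 - 162\right) = 214 - 153 = 61$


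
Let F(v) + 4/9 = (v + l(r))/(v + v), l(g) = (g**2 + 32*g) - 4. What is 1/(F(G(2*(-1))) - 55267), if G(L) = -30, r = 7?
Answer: -180/9948857 ≈ -1.8093e-5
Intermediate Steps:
l(g) = -4 + g**2 + 32*g
F(v) = -4/9 + (269 + v)/(2*v) (F(v) = -4/9 + (v + (-4 + 7**2 + 32*7))/(v + v) = -4/9 + (v + (-4 + 49 + 224))/((2*v)) = -4/9 + (v + 269)*(1/(2*v)) = -4/9 + (269 + v)*(1/(2*v)) = -4/9 + (269 + v)/(2*v))
1/(F(G(2*(-1))) - 55267) = 1/((1/18)*(2421 - 30)/(-30) - 55267) = 1/((1/18)*(-1/30)*2391 - 55267) = 1/(-797/180 - 55267) = 1/(-9948857/180) = -180/9948857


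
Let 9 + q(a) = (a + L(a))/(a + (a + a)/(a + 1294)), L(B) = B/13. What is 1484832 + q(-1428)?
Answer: 636989536/429 ≈ 1.4848e+6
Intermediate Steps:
L(B) = B/13 (L(B) = B*(1/13) = B/13)
q(a) = -9 + 14*a/(13*(a + 2*a/(1294 + a))) (q(a) = -9 + (a + a/13)/(a + (a + a)/(a + 1294)) = -9 + (14*a/13)/(a + (2*a)/(1294 + a)) = -9 + (14*a/13)/(a + 2*a/(1294 + a)) = -9 + 14*a/(13*(a + 2*a/(1294 + a))))
1484832 + q(-1428) = 1484832 + (-133516 - 103*(-1428))/(13*(1296 - 1428)) = 1484832 + (1/13)*(-133516 + 147084)/(-132) = 1484832 + (1/13)*(-1/132)*13568 = 1484832 - 3392/429 = 636989536/429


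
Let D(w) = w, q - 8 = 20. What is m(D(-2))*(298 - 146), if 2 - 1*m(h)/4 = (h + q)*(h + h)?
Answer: 64448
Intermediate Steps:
q = 28 (q = 8 + 20 = 28)
m(h) = 8 - 8*h*(28 + h) (m(h) = 8 - 4*(h + 28)*(h + h) = 8 - 4*(28 + h)*2*h = 8 - 8*h*(28 + h))
m(D(-2))*(298 - 146) = (8 - 224*(-2) - 8*(-2)**2)*(298 - 146) = (8 + 448 - 8*4)*152 = (8 + 448 - 32)*152 = 424*152 = 64448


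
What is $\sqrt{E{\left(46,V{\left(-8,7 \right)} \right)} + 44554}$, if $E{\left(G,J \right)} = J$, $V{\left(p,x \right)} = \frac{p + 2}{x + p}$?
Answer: $4 \sqrt{2785} \approx 211.09$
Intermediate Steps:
$V{\left(p,x \right)} = \frac{2 + p}{p + x}$
$\sqrt{E{\left(46,V{\left(-8,7 \right)} \right)} + 44554} = \sqrt{\frac{2 - 8}{-8 + 7} + 44554} = \sqrt{\frac{1}{-1} \left(-6\right) + 44554} = \sqrt{\left(-1\right) \left(-6\right) + 44554} = \sqrt{6 + 44554} = \sqrt{44560} = 4 \sqrt{2785}$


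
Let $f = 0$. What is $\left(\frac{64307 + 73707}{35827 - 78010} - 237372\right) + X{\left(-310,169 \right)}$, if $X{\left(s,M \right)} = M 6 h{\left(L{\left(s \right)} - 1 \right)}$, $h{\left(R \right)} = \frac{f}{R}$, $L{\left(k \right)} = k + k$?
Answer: $- \frac{10013201090}{42183} \approx -2.3738 \cdot 10^{5}$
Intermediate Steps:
$L{\left(k \right)} = 2 k$
$h{\left(R \right)} = 0$ ($h{\left(R \right)} = \frac{0}{R} = 0$)
$X{\left(s,M \right)} = 0$ ($X{\left(s,M \right)} = M 6 \cdot 0 = 6 M 0 = 0$)
$\left(\frac{64307 + 73707}{35827 - 78010} - 237372\right) + X{\left(-310,169 \right)} = \left(\frac{64307 + 73707}{35827 - 78010} - 237372\right) + 0 = \left(\frac{138014}{-42183} - 237372\right) + 0 = \left(138014 \left(- \frac{1}{42183}\right) - 237372\right) + 0 = \left(- \frac{138014}{42183} - 237372\right) + 0 = - \frac{10013201090}{42183} + 0 = - \frac{10013201090}{42183}$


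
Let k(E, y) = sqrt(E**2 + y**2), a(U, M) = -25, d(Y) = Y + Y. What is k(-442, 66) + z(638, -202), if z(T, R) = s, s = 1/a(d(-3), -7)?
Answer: -1/25 + 2*sqrt(49930) ≈ 446.86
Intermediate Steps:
d(Y) = 2*Y
s = -1/25 (s = 1/(-25) = -1/25 ≈ -0.040000)
z(T, R) = -1/25
k(-442, 66) + z(638, -202) = sqrt((-442)**2 + 66**2) - 1/25 = sqrt(195364 + 4356) - 1/25 = sqrt(199720) - 1/25 = 2*sqrt(49930) - 1/25 = -1/25 + 2*sqrt(49930)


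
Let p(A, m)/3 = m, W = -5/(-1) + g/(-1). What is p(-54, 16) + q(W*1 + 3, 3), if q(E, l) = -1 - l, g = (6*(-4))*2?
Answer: 44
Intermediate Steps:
g = -48 (g = -24*2 = -48)
W = 53 (W = -5/(-1) - 48/(-1) = -5*(-1) - 48*(-1) = 5 + 48 = 53)
p(A, m) = 3*m
p(-54, 16) + q(W*1 + 3, 3) = 3*16 + (-1 - 1*3) = 48 + (-1 - 3) = 48 - 4 = 44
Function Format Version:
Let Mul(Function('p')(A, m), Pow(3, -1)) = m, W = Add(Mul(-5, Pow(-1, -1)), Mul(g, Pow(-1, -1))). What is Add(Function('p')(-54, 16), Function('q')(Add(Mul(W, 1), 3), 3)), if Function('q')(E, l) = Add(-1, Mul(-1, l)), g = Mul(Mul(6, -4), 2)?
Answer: 44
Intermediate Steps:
g = -48 (g = Mul(-24, 2) = -48)
W = 53 (W = Add(Mul(-5, Pow(-1, -1)), Mul(-48, Pow(-1, -1))) = Add(Mul(-5, -1), Mul(-48, -1)) = Add(5, 48) = 53)
Function('p')(A, m) = Mul(3, m)
Add(Function('p')(-54, 16), Function('q')(Add(Mul(W, 1), 3), 3)) = Add(Mul(3, 16), Add(-1, Mul(-1, 3))) = Add(48, Add(-1, -3)) = Add(48, -4) = 44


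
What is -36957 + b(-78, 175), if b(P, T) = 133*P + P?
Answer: -47409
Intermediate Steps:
b(P, T) = 134*P
-36957 + b(-78, 175) = -36957 + 134*(-78) = -36957 - 10452 = -47409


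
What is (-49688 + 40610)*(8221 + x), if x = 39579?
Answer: -433928400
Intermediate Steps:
(-49688 + 40610)*(8221 + x) = (-49688 + 40610)*(8221 + 39579) = -9078*47800 = -433928400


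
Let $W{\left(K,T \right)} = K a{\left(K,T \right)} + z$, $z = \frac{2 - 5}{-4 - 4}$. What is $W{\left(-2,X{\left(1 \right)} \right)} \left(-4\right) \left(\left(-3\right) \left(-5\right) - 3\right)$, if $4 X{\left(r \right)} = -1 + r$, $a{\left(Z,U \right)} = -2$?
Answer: $-210$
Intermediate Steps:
$z = \frac{3}{8}$ ($z = - \frac{3}{-8} = \left(-3\right) \left(- \frac{1}{8}\right) = \frac{3}{8} \approx 0.375$)
$X{\left(r \right)} = - \frac{1}{4} + \frac{r}{4}$ ($X{\left(r \right)} = \frac{-1 + r}{4} = - \frac{1}{4} + \frac{r}{4}$)
$W{\left(K,T \right)} = \frac{3}{8} - 2 K$ ($W{\left(K,T \right)} = K \left(-2\right) + \frac{3}{8} = - 2 K + \frac{3}{8} = \frac{3}{8} - 2 K$)
$W{\left(-2,X{\left(1 \right)} \right)} \left(-4\right) \left(\left(-3\right) \left(-5\right) - 3\right) = \left(\frac{3}{8} - -4\right) \left(-4\right) \left(\left(-3\right) \left(-5\right) - 3\right) = \left(\frac{3}{8} + 4\right) \left(-4\right) \left(15 - 3\right) = \frac{35}{8} \left(-4\right) 12 = \left(- \frac{35}{2}\right) 12 = -210$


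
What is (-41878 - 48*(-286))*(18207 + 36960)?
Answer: -1552951050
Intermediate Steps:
(-41878 - 48*(-286))*(18207 + 36960) = (-41878 + 13728)*55167 = -28150*55167 = -1552951050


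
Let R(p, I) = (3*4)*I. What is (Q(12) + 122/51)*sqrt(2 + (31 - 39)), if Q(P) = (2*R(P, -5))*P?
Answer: -73318*I*sqrt(6)/51 ≈ -3521.4*I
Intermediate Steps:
R(p, I) = 12*I
Q(P) = -120*P (Q(P) = (2*(12*(-5)))*P = (2*(-60))*P = -120*P)
(Q(12) + 122/51)*sqrt(2 + (31 - 39)) = (-120*12 + 122/51)*sqrt(2 + (31 - 39)) = (-1440 + 122*(1/51))*sqrt(2 - 8) = (-1440 + 122/51)*sqrt(-6) = -73318*I*sqrt(6)/51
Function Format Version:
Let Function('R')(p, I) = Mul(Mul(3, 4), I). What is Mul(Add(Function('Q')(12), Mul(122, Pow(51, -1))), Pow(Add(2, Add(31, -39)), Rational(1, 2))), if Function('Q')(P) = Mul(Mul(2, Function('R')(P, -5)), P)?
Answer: Mul(Rational(-73318, 51), I, Pow(6, Rational(1, 2))) ≈ Mul(-3521.4, I)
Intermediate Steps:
Function('R')(p, I) = Mul(12, I)
Function('Q')(P) = Mul(-120, P) (Function('Q')(P) = Mul(Mul(2, Mul(12, -5)), P) = Mul(Mul(2, -60), P) = Mul(-120, P))
Mul(Add(Function('Q')(12), Mul(122, Pow(51, -1))), Pow(Add(2, Add(31, -39)), Rational(1, 2))) = Mul(Add(Mul(-120, 12), Mul(122, Pow(51, -1))), Pow(Add(2, Add(31, -39)), Rational(1, 2))) = Mul(Add(-1440, Mul(122, Rational(1, 51))), Pow(Add(2, -8), Rational(1, 2))) = Mul(Add(-1440, Rational(122, 51)), Pow(-6, Rational(1, 2))) = Mul(Rational(-73318, 51), Mul(I, Pow(6, Rational(1, 2)))) = Mul(Rational(-73318, 51), I, Pow(6, Rational(1, 2)))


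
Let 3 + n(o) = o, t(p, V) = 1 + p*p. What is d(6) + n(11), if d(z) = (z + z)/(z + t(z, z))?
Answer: 356/43 ≈ 8.2791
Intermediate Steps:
t(p, V) = 1 + p²
n(o) = -3 + o
d(z) = 2*z/(1 + z + z²) (d(z) = (z + z)/(z + (1 + z²)) = (2*z)/(1 + z + z²) = 2*z/(1 + z + z²))
d(6) + n(11) = 2*6/(1 + 6 + 6²) + (-3 + 11) = 2*6/(1 + 6 + 36) + 8 = 2*6/43 + 8 = 2*6*(1/43) + 8 = 12/43 + 8 = 356/43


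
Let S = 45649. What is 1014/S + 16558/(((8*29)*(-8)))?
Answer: -376987079/42362272 ≈ -8.8991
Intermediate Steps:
1014/S + 16558/(((8*29)*(-8))) = 1014/45649 + 16558/(((8*29)*(-8))) = 1014*(1/45649) + 16558/((232*(-8))) = 1014/45649 + 16558/(-1856) = 1014/45649 + 16558*(-1/1856) = 1014/45649 - 8279/928 = -376987079/42362272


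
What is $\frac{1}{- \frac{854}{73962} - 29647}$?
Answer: $- \frac{5283}{156625162} \approx -3.373 \cdot 10^{-5}$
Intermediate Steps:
$\frac{1}{- \frac{854}{73962} - 29647} = \frac{1}{\left(-854\right) \frac{1}{73962} - 29647} = \frac{1}{- \frac{61}{5283} - 29647} = \frac{1}{- \frac{156625162}{5283}} = - \frac{5283}{156625162}$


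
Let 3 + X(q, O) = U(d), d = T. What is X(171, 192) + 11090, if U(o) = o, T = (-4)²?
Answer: 11103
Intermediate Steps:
T = 16
d = 16
X(q, O) = 13 (X(q, O) = -3 + 16 = 13)
X(171, 192) + 11090 = 13 + 11090 = 11103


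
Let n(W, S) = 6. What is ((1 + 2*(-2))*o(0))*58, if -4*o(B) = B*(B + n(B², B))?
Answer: 0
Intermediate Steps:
o(B) = -B*(6 + B)/4 (o(B) = -B*(B + 6)/4 = -B*(6 + B)/4)
((1 + 2*(-2))*o(0))*58 = ((1 + 2*(-2))*(-¼*0*(6 + 0)))*58 = ((1 - 4)*(-¼*0*6))*58 = -3*0*58 = 0*58 = 0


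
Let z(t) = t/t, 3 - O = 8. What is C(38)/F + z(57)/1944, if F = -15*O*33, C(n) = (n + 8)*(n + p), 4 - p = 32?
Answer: 19927/106920 ≈ 0.18637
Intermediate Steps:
p = -28 (p = 4 - 1*32 = 4 - 32 = -28)
C(n) = (-28 + n)*(8 + n) (C(n) = (n + 8)*(n - 28) = (8 + n)*(-28 + n) = (-28 + n)*(8 + n))
O = -5 (O = 3 - 1*8 = 3 - 8 = -5)
z(t) = 1
F = 2475 (F = -15*(-5)*33 = 75*33 = 2475)
C(38)/F + z(57)/1944 = (-224 + 38² - 20*38)/2475 + 1/1944 = (-224 + 1444 - 760)*(1/2475) + 1*(1/1944) = 460*(1/2475) + 1/1944 = 92/495 + 1/1944 = 19927/106920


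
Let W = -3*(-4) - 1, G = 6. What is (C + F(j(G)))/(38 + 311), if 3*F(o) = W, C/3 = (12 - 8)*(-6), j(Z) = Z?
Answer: -205/1047 ≈ -0.19580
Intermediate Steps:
C = -72 (C = 3*((12 - 8)*(-6)) = 3*(4*(-6)) = 3*(-24) = -72)
W = 11 (W = 12 - 1 = 11)
F(o) = 11/3 (F(o) = (⅓)*11 = 11/3)
(C + F(j(G)))/(38 + 311) = (-72 + 11/3)/(38 + 311) = -205/3/349 = -205/3*1/349 = -205/1047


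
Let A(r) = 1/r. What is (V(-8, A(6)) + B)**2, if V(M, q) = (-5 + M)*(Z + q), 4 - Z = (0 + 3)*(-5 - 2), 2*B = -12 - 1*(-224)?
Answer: 1760929/36 ≈ 48915.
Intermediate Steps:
B = 106 (B = (-12 - 1*(-224))/2 = (-12 + 224)/2 = (1/2)*212 = 106)
Z = 25 (Z = 4 - (0 + 3)*(-5 - 2) = 4 - 3*(-7) = 4 - 1*(-21) = 4 + 21 = 25)
V(M, q) = (-5 + M)*(25 + q)
(V(-8, A(6)) + B)**2 = ((-125 - 5/6 + 25*(-8) - 8/6) + 106)**2 = ((-125 - 5*1/6 - 200 - 8*1/6) + 106)**2 = ((-125 - 5/6 - 200 - 4/3) + 106)**2 = (-1963/6 + 106)**2 = (-1327/6)**2 = 1760929/36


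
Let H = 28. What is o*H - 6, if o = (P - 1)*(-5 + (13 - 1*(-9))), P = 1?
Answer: -6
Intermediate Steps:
o = 0 (o = (1 - 1)*(-5 + (13 - 1*(-9))) = 0*(-5 + (13 + 9)) = 0*(-5 + 22) = 0*17 = 0)
o*H - 6 = 0*28 - 6 = 0 - 6 = -6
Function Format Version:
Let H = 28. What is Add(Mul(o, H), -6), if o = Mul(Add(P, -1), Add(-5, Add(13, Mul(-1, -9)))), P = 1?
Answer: -6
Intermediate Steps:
o = 0 (o = Mul(Add(1, -1), Add(-5, Add(13, Mul(-1, -9)))) = Mul(0, Add(-5, Add(13, 9))) = Mul(0, Add(-5, 22)) = Mul(0, 17) = 0)
Add(Mul(o, H), -6) = Add(Mul(0, 28), -6) = Add(0, -6) = -6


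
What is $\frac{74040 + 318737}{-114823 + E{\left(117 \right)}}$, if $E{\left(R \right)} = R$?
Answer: $- \frac{392777}{114706} \approx -3.4242$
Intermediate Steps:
$\frac{74040 + 318737}{-114823 + E{\left(117 \right)}} = \frac{74040 + 318737}{-114823 + 117} = \frac{392777}{-114706} = 392777 \left(- \frac{1}{114706}\right) = - \frac{392777}{114706}$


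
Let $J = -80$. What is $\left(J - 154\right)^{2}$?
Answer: $54756$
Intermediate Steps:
$\left(J - 154\right)^{2} = \left(-80 - 154\right)^{2} = \left(-234\right)^{2} = 54756$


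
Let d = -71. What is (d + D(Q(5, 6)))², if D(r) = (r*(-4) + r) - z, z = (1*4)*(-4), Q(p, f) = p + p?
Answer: 7225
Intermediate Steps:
Q(p, f) = 2*p
z = -16 (z = 4*(-4) = -16)
D(r) = 16 - 3*r (D(r) = (r*(-4) + r) - 1*(-16) = (-4*r + r) + 16 = -3*r + 16 = 16 - 3*r)
(d + D(Q(5, 6)))² = (-71 + (16 - 6*5))² = (-71 + (16 - 3*10))² = (-71 + (16 - 30))² = (-71 - 14)² = (-85)² = 7225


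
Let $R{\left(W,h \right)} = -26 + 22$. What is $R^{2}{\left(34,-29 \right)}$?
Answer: $16$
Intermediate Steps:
$R{\left(W,h \right)} = -4$
$R^{2}{\left(34,-29 \right)} = \left(-4\right)^{2} = 16$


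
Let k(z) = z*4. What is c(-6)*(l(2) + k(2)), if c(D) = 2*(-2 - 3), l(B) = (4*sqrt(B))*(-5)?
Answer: -80 + 200*sqrt(2) ≈ 202.84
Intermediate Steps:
l(B) = -20*sqrt(B)
k(z) = 4*z
c(D) = -10 (c(D) = 2*(-5) = -10)
c(-6)*(l(2) + k(2)) = -10*(-20*sqrt(2) + 4*2) = -10*(-20*sqrt(2) + 8) = -10*(8 - 20*sqrt(2)) = -80 + 200*sqrt(2)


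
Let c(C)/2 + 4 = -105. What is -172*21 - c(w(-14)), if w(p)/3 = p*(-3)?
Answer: -3394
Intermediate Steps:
w(p) = -9*p (w(p) = 3*(p*(-3)) = 3*(-3*p) = -9*p)
c(C) = -218 (c(C) = -8 + 2*(-105) = -8 - 210 = -218)
-172*21 - c(w(-14)) = -172*21 - 1*(-218) = -3612 + 218 = -3394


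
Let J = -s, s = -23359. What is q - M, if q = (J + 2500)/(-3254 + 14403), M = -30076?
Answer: 335343183/11149 ≈ 30078.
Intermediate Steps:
J = 23359 (J = -1*(-23359) = 23359)
q = 25859/11149 (q = (23359 + 2500)/(-3254 + 14403) = 25859/11149 ≈ 2.3194)
q - M = 25859/11149 - 1*(-30076) = 25859/11149 + 30076 = 335343183/11149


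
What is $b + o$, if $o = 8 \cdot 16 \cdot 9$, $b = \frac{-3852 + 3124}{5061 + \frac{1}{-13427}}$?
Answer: $\frac{39136643068}{33977023} \approx 1151.9$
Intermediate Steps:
$b = - \frac{4887428}{33977023}$ ($b = - \frac{728}{5061 - \frac{1}{13427}} = - \frac{728}{\frac{67954046}{13427}} = \left(-728\right) \frac{13427}{67954046} = - \frac{4887428}{33977023} \approx -0.14385$)
$o = 1152$ ($o = 128 \cdot 9 = 1152$)
$b + o = - \frac{4887428}{33977023} + 1152 = \frac{39136643068}{33977023}$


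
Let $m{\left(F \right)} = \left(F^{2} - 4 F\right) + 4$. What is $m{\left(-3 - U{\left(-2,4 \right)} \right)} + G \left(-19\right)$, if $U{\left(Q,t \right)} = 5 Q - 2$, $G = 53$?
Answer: $-958$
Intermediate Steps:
$U{\left(Q,t \right)} = -2 + 5 Q$
$m{\left(F \right)} = 4 + F^{2} - 4 F$
$m{\left(-3 - U{\left(-2,4 \right)} \right)} + G \left(-19\right) = \left(4 + \left(-3 - \left(-2 + 5 \left(-2\right)\right)\right)^{2} - 4 \left(-3 - \left(-2 + 5 \left(-2\right)\right)\right)\right) + 53 \left(-19\right) = \left(4 + \left(-3 - \left(-2 - 10\right)\right)^{2} - 4 \left(-3 - \left(-2 - 10\right)\right)\right) - 1007 = \left(4 + \left(-3 - -12\right)^{2} - 4 \left(-3 - -12\right)\right) - 1007 = \left(4 + \left(-3 + 12\right)^{2} - 4 \left(-3 + 12\right)\right) - 1007 = \left(4 + 9^{2} - 36\right) - 1007 = \left(4 + 81 - 36\right) - 1007 = 49 - 1007 = -958$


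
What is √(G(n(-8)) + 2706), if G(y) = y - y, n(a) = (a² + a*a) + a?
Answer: √2706 ≈ 52.019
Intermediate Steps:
n(a) = a + 2*a² (n(a) = (a² + a²) + a = 2*a² + a = a + 2*a²)
G(y) = 0
√(G(n(-8)) + 2706) = √(0 + 2706) = √2706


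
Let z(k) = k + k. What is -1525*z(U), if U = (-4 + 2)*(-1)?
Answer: -6100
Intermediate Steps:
U = 2 (U = -2*(-1) = 2)
z(k) = 2*k
-1525*z(U) = -3050*2 = -1525*4 = -6100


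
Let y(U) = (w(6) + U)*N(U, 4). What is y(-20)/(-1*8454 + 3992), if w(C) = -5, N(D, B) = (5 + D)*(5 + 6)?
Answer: -4125/4462 ≈ -0.92447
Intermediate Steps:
N(D, B) = 55 + 11*D (N(D, B) = (5 + D)*11 = 55 + 11*D)
y(U) = (-5 + U)*(55 + 11*U)
y(-20)/(-1*8454 + 3992) = (-275 + 11*(-20)²)/(-1*8454 + 3992) = (-275 + 11*400)/(-8454 + 3992) = (-275 + 4400)/(-4462) = -1/4462*4125 = -4125/4462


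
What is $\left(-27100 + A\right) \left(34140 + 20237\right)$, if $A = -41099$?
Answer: $-3708457023$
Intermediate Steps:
$\left(-27100 + A\right) \left(34140 + 20237\right) = \left(-27100 - 41099\right) \left(34140 + 20237\right) = \left(-68199\right) 54377 = -3708457023$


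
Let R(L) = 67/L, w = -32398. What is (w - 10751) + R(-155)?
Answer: -6688162/155 ≈ -43149.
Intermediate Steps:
(w - 10751) + R(-155) = (-32398 - 10751) + 67/(-155) = -43149 + 67*(-1/155) = -43149 - 67/155 = -6688162/155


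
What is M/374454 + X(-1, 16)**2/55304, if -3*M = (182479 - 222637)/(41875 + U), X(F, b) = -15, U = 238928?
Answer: 3943166129299/969182382350808 ≈ 0.0040685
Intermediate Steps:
M = 4462/93601 (M = -(182479 - 222637)/(3*(41875 + 238928)) = -(-13386)/280803 = -1/3*(-13386/93601) = 4462/93601 ≈ 0.047670)
M/374454 + X(-1, 16)**2/55304 = (4462/93601)/374454 + (-15)**2/55304 = (4462/93601)*(1/374454) + 225*(1/55304) = 2231/17524634427 + 225/55304 = 3943166129299/969182382350808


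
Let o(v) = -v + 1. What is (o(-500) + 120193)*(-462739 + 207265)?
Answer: -30834178956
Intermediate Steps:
o(v) = 1 - v
(o(-500) + 120193)*(-462739 + 207265) = ((1 - 1*(-500)) + 120193)*(-462739 + 207265) = ((1 + 500) + 120193)*(-255474) = (501 + 120193)*(-255474) = 120694*(-255474) = -30834178956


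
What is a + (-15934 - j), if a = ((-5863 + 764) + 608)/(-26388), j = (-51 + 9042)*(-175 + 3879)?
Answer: -97690128837/2932 ≈ -3.3319e+7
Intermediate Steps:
j = 33302664 (j = 8991*3704 = 33302664)
a = 499/2932 (a = (-5099 + 608)*(-1/26388) = -4491*(-1/26388) = 499/2932 ≈ 0.17019)
a + (-15934 - j) = 499/2932 + (-15934 - 1*33302664) = 499/2932 + (-15934 - 33302664) = 499/2932 - 33318598 = -97690128837/2932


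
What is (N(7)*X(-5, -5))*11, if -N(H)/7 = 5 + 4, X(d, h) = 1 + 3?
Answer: -2772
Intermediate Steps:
X(d, h) = 4
N(H) = -63 (N(H) = -7*(5 + 4) = -7*9 = -63)
(N(7)*X(-5, -5))*11 = -63*4*11 = -252*11 = -2772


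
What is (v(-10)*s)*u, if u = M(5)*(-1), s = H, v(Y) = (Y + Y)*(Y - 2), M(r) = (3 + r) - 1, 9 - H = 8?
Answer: -1680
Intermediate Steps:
H = 1 (H = 9 - 1*8 = 9 - 8 = 1)
M(r) = 2 + r
v(Y) = 2*Y*(-2 + Y) (v(Y) = (2*Y)*(-2 + Y) = 2*Y*(-2 + Y))
s = 1
u = -7 (u = (2 + 5)*(-1) = 7*(-1) = -7)
(v(-10)*s)*u = ((2*(-10)*(-2 - 10))*1)*(-7) = ((2*(-10)*(-12))*1)*(-7) = (240*1)*(-7) = 240*(-7) = -1680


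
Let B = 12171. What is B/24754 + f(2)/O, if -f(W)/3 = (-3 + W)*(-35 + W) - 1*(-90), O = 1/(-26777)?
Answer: 244587181773/24754 ≈ 9.8807e+6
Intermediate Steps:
O = -1/26777 ≈ -3.7345e-5
f(W) = -270 - 3*(-35 + W)*(-3 + W) (f(W) = -3*((-3 + W)*(-35 + W) - 1*(-90)) = -3*((-35 + W)*(-3 + W) + 90) = -3*(90 + (-35 + W)*(-3 + W)) = -270 - 3*(-35 + W)*(-3 + W))
B/24754 + f(2)/O = 12171/24754 + (-585 - 3*2² + 114*2)/(-1/26777) = 12171*(1/24754) + (-585 - 3*4 + 228)*(-26777) = 12171/24754 + (-585 - 12 + 228)*(-26777) = 12171/24754 - 369*(-26777) = 12171/24754 + 9880713 = 244587181773/24754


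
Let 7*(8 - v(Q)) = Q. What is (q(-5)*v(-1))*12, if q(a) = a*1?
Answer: -3420/7 ≈ -488.57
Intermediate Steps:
q(a) = a
v(Q) = 8 - Q/7
(q(-5)*v(-1))*12 = -5*(8 - 1/7*(-1))*12 = -5*(8 + 1/7)*12 = -5*57/7*12 = -285/7*12 = -3420/7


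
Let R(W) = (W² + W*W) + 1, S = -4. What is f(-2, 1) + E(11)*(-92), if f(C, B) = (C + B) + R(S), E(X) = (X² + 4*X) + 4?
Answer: -15516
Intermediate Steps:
R(W) = 1 + 2*W² (R(W) = (W² + W²) + 1 = 2*W² + 1 = 1 + 2*W²)
E(X) = 4 + X² + 4*X
f(C, B) = 33 + B + C (f(C, B) = (C + B) + (1 + 2*(-4)²) = (B + C) + (1 + 2*16) = (B + C) + (1 + 32) = (B + C) + 33 = 33 + B + C)
f(-2, 1) + E(11)*(-92) = (33 + 1 - 2) + (4 + 11² + 4*11)*(-92) = 32 + (4 + 121 + 44)*(-92) = 32 + 169*(-92) = 32 - 15548 = -15516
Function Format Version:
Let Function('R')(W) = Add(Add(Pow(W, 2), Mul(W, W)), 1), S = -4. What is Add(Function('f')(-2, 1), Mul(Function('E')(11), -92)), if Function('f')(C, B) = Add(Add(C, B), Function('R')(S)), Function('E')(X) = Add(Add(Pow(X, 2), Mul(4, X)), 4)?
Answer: -15516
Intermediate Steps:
Function('R')(W) = Add(1, Mul(2, Pow(W, 2))) (Function('R')(W) = Add(Add(Pow(W, 2), Pow(W, 2)), 1) = Add(Mul(2, Pow(W, 2)), 1) = Add(1, Mul(2, Pow(W, 2))))
Function('E')(X) = Add(4, Pow(X, 2), Mul(4, X))
Function('f')(C, B) = Add(33, B, C) (Function('f')(C, B) = Add(Add(C, B), Add(1, Mul(2, Pow(-4, 2)))) = Add(Add(B, C), Add(1, Mul(2, 16))) = Add(Add(B, C), Add(1, 32)) = Add(Add(B, C), 33) = Add(33, B, C))
Add(Function('f')(-2, 1), Mul(Function('E')(11), -92)) = Add(Add(33, 1, -2), Mul(Add(4, Pow(11, 2), Mul(4, 11)), -92)) = Add(32, Mul(Add(4, 121, 44), -92)) = Add(32, Mul(169, -92)) = Add(32, -15548) = -15516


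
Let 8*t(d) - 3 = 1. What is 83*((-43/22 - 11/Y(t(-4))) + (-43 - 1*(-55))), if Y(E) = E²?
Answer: -62001/22 ≈ -2818.2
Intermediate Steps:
t(d) = ½ (t(d) = 3/8 + (⅛)*1 = 3/8 + ⅛ = ½)
83*((-43/22 - 11/Y(t(-4))) + (-43 - 1*(-55))) = 83*((-43/22 - 11/((½)²)) + (-43 - 1*(-55))) = 83*((-43*1/22 - 11/¼) + (-43 + 55)) = 83*((-43/22 - 11*4) + 12) = 83*((-43/22 - 44) + 12) = 83*(-1011/22 + 12) = 83*(-747/22) = -62001/22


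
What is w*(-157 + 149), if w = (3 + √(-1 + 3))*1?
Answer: -24 - 8*√2 ≈ -35.314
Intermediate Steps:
w = 3 + √2 (w = (3 + √2)*1 = 3 + √2 ≈ 4.4142)
w*(-157 + 149) = (3 + √2)*(-157 + 149) = (3 + √2)*(-8) = -24 - 8*√2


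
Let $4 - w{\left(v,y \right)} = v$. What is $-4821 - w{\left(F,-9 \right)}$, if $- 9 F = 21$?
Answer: $- \frac{14482}{3} \approx -4827.3$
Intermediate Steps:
$F = - \frac{7}{3}$ ($F = \left(- \frac{1}{9}\right) 21 = - \frac{7}{3} \approx -2.3333$)
$w{\left(v,y \right)} = 4 - v$
$-4821 - w{\left(F,-9 \right)} = -4821 - \left(4 - - \frac{7}{3}\right) = -4821 - \left(4 + \frac{7}{3}\right) = -4821 - \frac{19}{3} = - \frac{14482}{3}$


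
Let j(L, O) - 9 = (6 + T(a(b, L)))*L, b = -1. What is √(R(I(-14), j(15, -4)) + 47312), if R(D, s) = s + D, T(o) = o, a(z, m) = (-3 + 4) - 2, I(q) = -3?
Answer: √47393 ≈ 217.70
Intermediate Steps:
a(z, m) = -1 (a(z, m) = 1 - 2 = -1)
j(L, O) = 9 + 5*L (j(L, O) = 9 + (6 - 1)*L = 9 + 5*L)
R(D, s) = D + s
√(R(I(-14), j(15, -4)) + 47312) = √((-3 + (9 + 5*15)) + 47312) = √((-3 + (9 + 75)) + 47312) = √((-3 + 84) + 47312) = √(81 + 47312) = √47393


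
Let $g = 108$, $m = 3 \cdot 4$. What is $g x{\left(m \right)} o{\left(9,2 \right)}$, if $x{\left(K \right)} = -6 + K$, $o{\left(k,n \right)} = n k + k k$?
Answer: $64152$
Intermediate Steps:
$m = 12$
$o{\left(k,n \right)} = k^{2} + k n$ ($o{\left(k,n \right)} = k n + k^{2} = k^{2} + k n$)
$g x{\left(m \right)} o{\left(9,2 \right)} = 108 \left(-6 + 12\right) 9 \left(9 + 2\right) = 108 \cdot 6 \cdot 9 \cdot 11 = 648 \cdot 99 = 64152$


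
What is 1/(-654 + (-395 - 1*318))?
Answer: -1/1367 ≈ -0.00073153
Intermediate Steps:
1/(-654 + (-395 - 1*318)) = 1/(-654 + (-395 - 318)) = 1/(-654 - 713) = 1/(-1367) = -1/1367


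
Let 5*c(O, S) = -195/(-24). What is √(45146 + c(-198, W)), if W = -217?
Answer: √722362/4 ≈ 212.48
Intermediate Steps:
c(O, S) = 13/8 (c(O, S) = (-195/(-24))/5 = (-195*(-1/24))/5 = (⅕)*(65/8) = 13/8)
√(45146 + c(-198, W)) = √(45146 + 13/8) = √(361181/8) = √722362/4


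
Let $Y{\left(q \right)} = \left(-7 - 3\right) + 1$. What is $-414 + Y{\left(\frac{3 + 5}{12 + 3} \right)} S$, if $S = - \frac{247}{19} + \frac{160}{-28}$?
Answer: $- \frac{1719}{7} \approx -245.57$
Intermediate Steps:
$Y{\left(q \right)} = -9$ ($Y{\left(q \right)} = -10 + 1 = -9$)
$S = - \frac{131}{7}$ ($S = \left(-247\right) \frac{1}{19} + 160 \left(- \frac{1}{28}\right) = -13 - \frac{40}{7} = - \frac{131}{7} \approx -18.714$)
$-414 + Y{\left(\frac{3 + 5}{12 + 3} \right)} S = -414 - - \frac{1179}{7} = -414 + \frac{1179}{7} = - \frac{1719}{7}$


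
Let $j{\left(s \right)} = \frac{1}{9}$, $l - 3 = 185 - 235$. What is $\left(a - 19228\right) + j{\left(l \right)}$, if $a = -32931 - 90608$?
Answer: $- \frac{1284902}{9} \approx -1.4277 \cdot 10^{5}$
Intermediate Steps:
$a = -123539$
$l = -47$ ($l = 3 + \left(185 - 235\right) = 3 - 50 = -47$)
$j{\left(s \right)} = \frac{1}{9}$
$\left(a - 19228\right) + j{\left(l \right)} = \left(-123539 - 19228\right) + \frac{1}{9} = -142767 + \frac{1}{9} = - \frac{1284902}{9}$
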